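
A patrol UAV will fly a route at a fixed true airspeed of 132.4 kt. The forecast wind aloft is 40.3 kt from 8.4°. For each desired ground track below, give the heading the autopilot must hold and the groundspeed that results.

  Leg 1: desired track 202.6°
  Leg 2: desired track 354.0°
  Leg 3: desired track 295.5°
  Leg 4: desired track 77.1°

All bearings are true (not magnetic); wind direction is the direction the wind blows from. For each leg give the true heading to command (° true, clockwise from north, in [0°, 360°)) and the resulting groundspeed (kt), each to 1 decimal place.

Leg 1: heading=206.9°, groundspeed=171.1 kt
Leg 2: heading=358.3°, groundspeed=93.0 kt
Leg 3: heading=312.4°, groundspeed=114.8 kt
Leg 4: heading=60.6°, groundspeed=112.3 kt

Leg 1: desired track 202.6°; wind correction +4.3° → command heading 206.9°, groundspeed 171.1 kt
Leg 2: desired track 354.0°; wind correction +4.3° → command heading 358.3°, groundspeed 93.0 kt
Leg 3: desired track 295.5°; wind correction +16.9° → command heading 312.4°, groundspeed 114.8 kt
Leg 4: desired track 77.1°; wind correction -16.5° → command heading 60.6°, groundspeed 112.3 kt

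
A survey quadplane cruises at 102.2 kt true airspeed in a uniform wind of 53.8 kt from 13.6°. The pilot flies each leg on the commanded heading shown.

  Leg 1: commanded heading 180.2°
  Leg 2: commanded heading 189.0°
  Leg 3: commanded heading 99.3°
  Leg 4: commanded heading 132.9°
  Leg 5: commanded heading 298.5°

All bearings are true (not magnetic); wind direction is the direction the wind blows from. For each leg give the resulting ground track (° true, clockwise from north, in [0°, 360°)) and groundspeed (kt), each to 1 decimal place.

Leg 1: heading 180.2°; drift +4.6° → track 184.8°, groundspeed 155.0 kt
Leg 2: heading 189.0°; drift +1.6° → track 190.6°, groundspeed 155.9 kt
Leg 3: heading 99.3°; drift +28.7° → track 128.0°, groundspeed 111.9 kt
Leg 4: heading 132.9°; drift +20.1° → track 153.0°, groundspeed 136.8 kt
Leg 5: heading 298.5°; drift -30.5° → track 268.0°, groundspeed 102.5 kt

Leg 1: track=184.8°, groundspeed=155.0 kt
Leg 2: track=190.6°, groundspeed=155.9 kt
Leg 3: track=128.0°, groundspeed=111.9 kt
Leg 4: track=153.0°, groundspeed=136.8 kt
Leg 5: track=268.0°, groundspeed=102.5 kt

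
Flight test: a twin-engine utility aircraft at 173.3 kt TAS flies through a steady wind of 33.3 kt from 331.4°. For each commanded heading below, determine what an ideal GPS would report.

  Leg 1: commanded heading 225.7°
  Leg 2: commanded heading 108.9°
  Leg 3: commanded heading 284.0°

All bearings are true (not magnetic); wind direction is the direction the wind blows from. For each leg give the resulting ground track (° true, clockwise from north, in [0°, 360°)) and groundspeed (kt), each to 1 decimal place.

Leg 1: heading 225.7°; drift -10.0° → track 215.7°, groundspeed 185.1 kt
Leg 2: heading 108.9°; drift +6.5° → track 115.4°, groundspeed 199.1 kt
Leg 3: heading 284.0°; drift -9.2° → track 274.8°, groundspeed 152.7 kt

Leg 1: track=215.7°, groundspeed=185.1 kt
Leg 2: track=115.4°, groundspeed=199.1 kt
Leg 3: track=274.8°, groundspeed=152.7 kt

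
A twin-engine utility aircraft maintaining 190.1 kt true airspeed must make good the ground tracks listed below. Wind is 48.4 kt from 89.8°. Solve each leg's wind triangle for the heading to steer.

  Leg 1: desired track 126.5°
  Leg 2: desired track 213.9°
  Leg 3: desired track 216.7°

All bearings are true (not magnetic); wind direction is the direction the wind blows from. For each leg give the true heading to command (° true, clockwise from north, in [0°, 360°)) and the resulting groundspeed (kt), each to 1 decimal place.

Leg 1: heading=117.7°, groundspeed=149.1 kt
Leg 2: heading=201.7°, groundspeed=213.0 kt
Leg 3: heading=205.0°, groundspeed=215.2 kt

Leg 1: desired track 126.5°; wind correction -8.8° → command heading 117.7°, groundspeed 149.1 kt
Leg 2: desired track 213.9°; wind correction -12.2° → command heading 201.7°, groundspeed 213.0 kt
Leg 3: desired track 216.7°; wind correction -11.7° → command heading 205.0°, groundspeed 215.2 kt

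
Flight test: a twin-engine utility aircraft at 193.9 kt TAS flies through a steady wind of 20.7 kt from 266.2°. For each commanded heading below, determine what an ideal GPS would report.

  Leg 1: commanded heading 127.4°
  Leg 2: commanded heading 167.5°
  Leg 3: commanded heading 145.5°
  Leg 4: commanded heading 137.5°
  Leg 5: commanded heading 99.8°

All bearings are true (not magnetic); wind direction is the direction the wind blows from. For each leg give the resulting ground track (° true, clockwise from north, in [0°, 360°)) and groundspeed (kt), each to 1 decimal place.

Leg 1: heading 127.4°; drift -3.7° → track 123.7°, groundspeed 209.9 kt
Leg 2: heading 167.5°; drift -5.9° → track 161.6°, groundspeed 198.1 kt
Leg 3: heading 145.5°; drift -5.0° → track 140.5°, groundspeed 205.2 kt
Leg 4: heading 137.5°; drift -4.5° → track 133.0°, groundspeed 207.5 kt
Leg 5: heading 99.8°; drift -1.3° → track 98.5°, groundspeed 214.1 kt

Leg 1: track=123.7°, groundspeed=209.9 kt
Leg 2: track=161.6°, groundspeed=198.1 kt
Leg 3: track=140.5°, groundspeed=205.2 kt
Leg 4: track=133.0°, groundspeed=207.5 kt
Leg 5: track=98.5°, groundspeed=214.1 kt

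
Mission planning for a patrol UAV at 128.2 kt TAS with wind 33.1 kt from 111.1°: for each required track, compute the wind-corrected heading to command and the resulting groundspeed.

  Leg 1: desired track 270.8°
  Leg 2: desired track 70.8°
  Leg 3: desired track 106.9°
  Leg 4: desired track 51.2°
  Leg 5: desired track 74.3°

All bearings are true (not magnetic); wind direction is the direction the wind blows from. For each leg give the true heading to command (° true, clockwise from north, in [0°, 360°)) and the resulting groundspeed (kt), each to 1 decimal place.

Leg 1: heading=265.7°, groundspeed=158.7 kt
Leg 2: heading=80.4°, groundspeed=101.2 kt
Leg 3: heading=108.0°, groundspeed=95.2 kt
Leg 4: heading=64.1°, groundspeed=108.4 kt
Leg 5: heading=83.2°, groundspeed=100.2 kt

Leg 1: desired track 270.8°; wind correction -5.1° → command heading 265.7°, groundspeed 158.7 kt
Leg 2: desired track 70.8°; wind correction +9.6° → command heading 80.4°, groundspeed 101.2 kt
Leg 3: desired track 106.9°; wind correction +1.1° → command heading 108.0°, groundspeed 95.2 kt
Leg 4: desired track 51.2°; wind correction +12.9° → command heading 64.1°, groundspeed 108.4 kt
Leg 5: desired track 74.3°; wind correction +8.9° → command heading 83.2°, groundspeed 100.2 kt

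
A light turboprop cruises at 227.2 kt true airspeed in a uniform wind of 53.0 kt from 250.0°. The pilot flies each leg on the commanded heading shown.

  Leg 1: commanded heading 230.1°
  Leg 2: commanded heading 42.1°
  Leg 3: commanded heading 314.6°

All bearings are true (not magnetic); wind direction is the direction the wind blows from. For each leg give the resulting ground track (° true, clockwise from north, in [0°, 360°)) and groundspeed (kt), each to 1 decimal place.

Leg 1: track=224.3°, groundspeed=178.3 kt
Leg 2: track=47.3°, groundspeed=275.2 kt
Leg 3: track=327.8°, groundspeed=210.0 kt

Leg 1: heading 230.1°; drift -5.8° → track 224.3°, groundspeed 178.3 kt
Leg 2: heading 42.1°; drift +5.2° → track 47.3°, groundspeed 275.2 kt
Leg 3: heading 314.6°; drift +13.2° → track 327.8°, groundspeed 210.0 kt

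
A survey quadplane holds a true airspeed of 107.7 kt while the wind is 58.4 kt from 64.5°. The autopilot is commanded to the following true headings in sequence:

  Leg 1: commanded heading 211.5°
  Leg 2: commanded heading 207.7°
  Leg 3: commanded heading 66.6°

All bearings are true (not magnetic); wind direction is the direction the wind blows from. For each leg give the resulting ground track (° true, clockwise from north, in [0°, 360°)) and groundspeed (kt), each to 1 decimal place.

Leg 1: track=223.0°, groundspeed=159.9 kt
Leg 2: track=220.5°, groundspeed=158.4 kt
Leg 3: track=69.1°, groundspeed=49.4 kt

Leg 1: heading 211.5°; drift +11.5° → track 223.0°, groundspeed 159.9 kt
Leg 2: heading 207.7°; drift +12.8° → track 220.5°, groundspeed 158.4 kt
Leg 3: heading 66.6°; drift +2.5° → track 69.1°, groundspeed 49.4 kt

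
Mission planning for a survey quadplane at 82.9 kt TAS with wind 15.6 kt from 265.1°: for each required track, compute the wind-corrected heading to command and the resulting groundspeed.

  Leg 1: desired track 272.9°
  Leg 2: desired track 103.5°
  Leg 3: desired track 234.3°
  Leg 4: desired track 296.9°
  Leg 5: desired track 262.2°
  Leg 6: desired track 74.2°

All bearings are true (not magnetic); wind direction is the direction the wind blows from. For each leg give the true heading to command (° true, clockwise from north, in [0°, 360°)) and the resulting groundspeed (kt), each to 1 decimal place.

Leg 1: desired track 272.9°; wind correction -1.5° → command heading 271.4°, groundspeed 67.4 kt
Leg 2: desired track 103.5°; wind correction +3.4° → command heading 106.9°, groundspeed 97.6 kt
Leg 3: desired track 234.3°; wind correction +5.5° → command heading 239.8°, groundspeed 69.1 kt
Leg 4: desired track 296.9°; wind correction -5.7° → command heading 291.2°, groundspeed 69.2 kt
Leg 5: desired track 262.2°; wind correction +0.5° → command heading 262.7°, groundspeed 67.3 kt
Leg 6: desired track 74.2°; wind correction -2.0° → command heading 72.2°, groundspeed 98.2 kt

Leg 1: heading=271.4°, groundspeed=67.4 kt
Leg 2: heading=106.9°, groundspeed=97.6 kt
Leg 3: heading=239.8°, groundspeed=69.1 kt
Leg 4: heading=291.2°, groundspeed=69.2 kt
Leg 5: heading=262.7°, groundspeed=67.3 kt
Leg 6: heading=72.2°, groundspeed=98.2 kt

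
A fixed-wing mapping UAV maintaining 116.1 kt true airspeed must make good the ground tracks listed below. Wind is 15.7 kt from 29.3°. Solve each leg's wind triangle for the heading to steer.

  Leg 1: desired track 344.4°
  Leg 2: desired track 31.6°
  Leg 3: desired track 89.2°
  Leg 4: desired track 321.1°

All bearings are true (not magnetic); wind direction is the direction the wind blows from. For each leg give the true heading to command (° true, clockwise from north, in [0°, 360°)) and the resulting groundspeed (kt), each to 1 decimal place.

Leg 1: desired track 344.4°; wind correction +5.5° → command heading 349.9°, groundspeed 104.4 kt
Leg 2: desired track 31.6°; wind correction -0.3° → command heading 31.3°, groundspeed 100.4 kt
Leg 3: desired track 89.2°; wind correction -6.7° → command heading 82.5°, groundspeed 107.4 kt
Leg 4: desired track 321.1°; wind correction +7.2° → command heading 328.3°, groundspeed 109.4 kt

Leg 1: heading=349.9°, groundspeed=104.4 kt
Leg 2: heading=31.3°, groundspeed=100.4 kt
Leg 3: heading=82.5°, groundspeed=107.4 kt
Leg 4: heading=328.3°, groundspeed=109.4 kt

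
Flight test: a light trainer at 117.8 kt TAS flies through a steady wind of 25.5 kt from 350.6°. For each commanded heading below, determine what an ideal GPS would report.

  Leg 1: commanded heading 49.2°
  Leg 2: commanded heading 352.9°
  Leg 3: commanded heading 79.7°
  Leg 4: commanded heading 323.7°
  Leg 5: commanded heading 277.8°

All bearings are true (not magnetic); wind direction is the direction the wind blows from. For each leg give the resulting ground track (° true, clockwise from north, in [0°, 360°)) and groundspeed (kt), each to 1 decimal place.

Leg 1: heading 49.2°; drift +11.8° → track 61.0°, groundspeed 106.8 kt
Leg 2: heading 352.9°; drift +0.6° → track 353.5°, groundspeed 92.3 kt
Leg 3: heading 79.7°; drift +12.3° → track 92.0°, groundspeed 120.1 kt
Leg 4: heading 323.7°; drift -6.9° → track 316.8°, groundspeed 95.8 kt
Leg 5: heading 277.8°; drift -12.5° → track 265.3°, groundspeed 112.9 kt

Leg 1: track=61.0°, groundspeed=106.8 kt
Leg 2: track=353.5°, groundspeed=92.3 kt
Leg 3: track=92.0°, groundspeed=120.1 kt
Leg 4: track=316.8°, groundspeed=95.8 kt
Leg 5: track=265.3°, groundspeed=112.9 kt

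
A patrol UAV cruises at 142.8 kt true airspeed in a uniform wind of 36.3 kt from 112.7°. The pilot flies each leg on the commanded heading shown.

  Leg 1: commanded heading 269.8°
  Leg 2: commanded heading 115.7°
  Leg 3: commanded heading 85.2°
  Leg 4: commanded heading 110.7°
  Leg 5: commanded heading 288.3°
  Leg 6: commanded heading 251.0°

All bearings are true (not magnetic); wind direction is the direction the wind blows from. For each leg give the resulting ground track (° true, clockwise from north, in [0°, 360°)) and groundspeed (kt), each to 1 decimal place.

Leg 1: heading 269.8°; drift +4.6° → track 274.4°, groundspeed 176.8 kt
Leg 2: heading 115.7°; drift +1.0° → track 116.7°, groundspeed 106.6 kt
Leg 3: heading 85.2°; drift -8.6° → track 76.6°, groundspeed 111.9 kt
Leg 4: heading 110.7°; drift -0.7° → track 110.0°, groundspeed 106.5 kt
Leg 5: heading 288.3°; drift +0.9° → track 289.2°, groundspeed 179.0 kt
Leg 6: heading 251.0°; drift +8.1° → track 259.1°, groundspeed 171.6 kt

Leg 1: track=274.4°, groundspeed=176.8 kt
Leg 2: track=116.7°, groundspeed=106.6 kt
Leg 3: track=76.6°, groundspeed=111.9 kt
Leg 4: track=110.0°, groundspeed=106.5 kt
Leg 5: track=289.2°, groundspeed=179.0 kt
Leg 6: track=259.1°, groundspeed=171.6 kt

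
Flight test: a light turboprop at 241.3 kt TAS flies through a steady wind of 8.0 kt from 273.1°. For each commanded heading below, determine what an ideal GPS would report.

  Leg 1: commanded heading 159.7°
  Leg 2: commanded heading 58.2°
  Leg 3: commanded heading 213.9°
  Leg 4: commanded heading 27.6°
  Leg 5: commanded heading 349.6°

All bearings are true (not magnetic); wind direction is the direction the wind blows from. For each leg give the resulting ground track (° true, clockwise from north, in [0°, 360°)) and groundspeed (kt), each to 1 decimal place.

Leg 1: heading 159.7°; drift -1.7° → track 158.0°, groundspeed 244.6 kt
Leg 2: heading 58.2°; drift +1.1° → track 59.3°, groundspeed 247.9 kt
Leg 3: heading 213.9°; drift -1.7° → track 212.2°, groundspeed 237.3 kt
Leg 4: heading 27.6°; drift +1.7° → track 29.3°, groundspeed 244.7 kt
Leg 5: heading 349.6°; drift +1.9° → track 351.5°, groundspeed 239.6 kt

Leg 1: track=158.0°, groundspeed=244.6 kt
Leg 2: track=59.3°, groundspeed=247.9 kt
Leg 3: track=212.2°, groundspeed=237.3 kt
Leg 4: track=29.3°, groundspeed=244.7 kt
Leg 5: track=351.5°, groundspeed=239.6 kt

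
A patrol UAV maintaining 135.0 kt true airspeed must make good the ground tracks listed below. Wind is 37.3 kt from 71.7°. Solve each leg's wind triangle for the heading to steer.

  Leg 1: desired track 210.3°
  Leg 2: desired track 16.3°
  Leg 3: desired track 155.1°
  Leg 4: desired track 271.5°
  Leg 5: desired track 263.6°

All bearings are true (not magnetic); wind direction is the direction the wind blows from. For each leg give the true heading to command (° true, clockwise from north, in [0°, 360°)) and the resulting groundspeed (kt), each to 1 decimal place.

Leg 1: heading=199.8°, groundspeed=160.7 kt
Leg 2: heading=29.4°, groundspeed=110.3 kt
Leg 3: heading=139.2°, groundspeed=125.5 kt
Leg 4: heading=276.9°, groundspeed=169.5 kt
Leg 5: heading=266.9°, groundspeed=171.3 kt

Leg 1: desired track 210.3°; wind correction -10.5° → command heading 199.8°, groundspeed 160.7 kt
Leg 2: desired track 16.3°; wind correction +13.1° → command heading 29.4°, groundspeed 110.3 kt
Leg 3: desired track 155.1°; wind correction -15.9° → command heading 139.2°, groundspeed 125.5 kt
Leg 4: desired track 271.5°; wind correction +5.4° → command heading 276.9°, groundspeed 169.5 kt
Leg 5: desired track 263.6°; wind correction +3.3° → command heading 266.9°, groundspeed 171.3 kt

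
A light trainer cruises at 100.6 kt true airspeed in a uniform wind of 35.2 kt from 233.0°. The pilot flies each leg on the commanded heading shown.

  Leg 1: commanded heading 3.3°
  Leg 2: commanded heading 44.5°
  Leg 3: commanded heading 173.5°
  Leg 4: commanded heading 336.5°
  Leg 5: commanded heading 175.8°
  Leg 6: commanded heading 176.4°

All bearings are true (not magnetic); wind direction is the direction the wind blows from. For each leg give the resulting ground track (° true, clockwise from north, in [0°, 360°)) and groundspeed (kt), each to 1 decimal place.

Leg 1: heading 3.3°; drift +12.3° → track 15.6°, groundspeed 126.3 kt
Leg 2: heading 44.5°; drift +2.2° → track 46.7°, groundspeed 135.5 kt
Leg 3: heading 173.5°; drift -20.1° → track 153.4°, groundspeed 88.1 kt
Leg 4: heading 336.5°; drift +17.5° → track 354.0°, groundspeed 114.1 kt
Leg 5: heading 175.8°; drift -19.9° → track 155.9°, groundspeed 86.7 kt
Leg 6: heading 176.4°; drift -19.9° → track 156.5°, groundspeed 86.4 kt

Leg 1: track=15.6°, groundspeed=126.3 kt
Leg 2: track=46.7°, groundspeed=135.5 kt
Leg 3: track=153.4°, groundspeed=88.1 kt
Leg 4: track=354.0°, groundspeed=114.1 kt
Leg 5: track=155.9°, groundspeed=86.7 kt
Leg 6: track=156.5°, groundspeed=86.4 kt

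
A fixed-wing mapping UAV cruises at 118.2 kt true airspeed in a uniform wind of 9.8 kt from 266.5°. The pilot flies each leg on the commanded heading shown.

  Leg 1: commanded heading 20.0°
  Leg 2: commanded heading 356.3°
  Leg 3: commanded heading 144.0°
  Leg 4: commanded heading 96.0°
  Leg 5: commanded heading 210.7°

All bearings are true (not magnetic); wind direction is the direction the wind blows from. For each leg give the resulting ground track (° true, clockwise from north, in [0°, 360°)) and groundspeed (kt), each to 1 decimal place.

Leg 1: track=24.2°, groundspeed=122.4 kt
Leg 2: track=1.0°, groundspeed=118.6 kt
Leg 3: track=140.2°, groundspeed=123.7 kt
Leg 4: track=95.3°, groundspeed=127.9 kt
Leg 5: track=206.6°, groundspeed=113.0 kt

Leg 1: heading 20.0°; drift +4.2° → track 24.2°, groundspeed 122.4 kt
Leg 2: heading 356.3°; drift +4.7° → track 1.0°, groundspeed 118.6 kt
Leg 3: heading 144.0°; drift -3.8° → track 140.2°, groundspeed 123.7 kt
Leg 4: heading 96.0°; drift -0.7° → track 95.3°, groundspeed 127.9 kt
Leg 5: heading 210.7°; drift -4.1° → track 206.6°, groundspeed 113.0 kt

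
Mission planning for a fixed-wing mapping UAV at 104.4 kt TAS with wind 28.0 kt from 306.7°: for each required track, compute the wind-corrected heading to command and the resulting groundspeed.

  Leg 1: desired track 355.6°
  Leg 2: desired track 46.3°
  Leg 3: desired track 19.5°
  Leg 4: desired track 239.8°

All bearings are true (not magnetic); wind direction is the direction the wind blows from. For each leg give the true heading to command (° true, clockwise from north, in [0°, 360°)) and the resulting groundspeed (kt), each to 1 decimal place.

Leg 1: desired track 355.6°; wind correction -11.7° → command heading 343.9°, groundspeed 83.8 kt
Leg 2: desired track 46.3°; wind correction -15.3° → command heading 31.0°, groundspeed 105.4 kt
Leg 3: desired track 19.5°; wind correction -14.8° → command heading 4.7°, groundspeed 92.6 kt
Leg 4: desired track 239.8°; wind correction +14.3° → command heading 254.1°, groundspeed 90.2 kt

Leg 1: heading=343.9°, groundspeed=83.8 kt
Leg 2: heading=31.0°, groundspeed=105.4 kt
Leg 3: heading=4.7°, groundspeed=92.6 kt
Leg 4: heading=254.1°, groundspeed=90.2 kt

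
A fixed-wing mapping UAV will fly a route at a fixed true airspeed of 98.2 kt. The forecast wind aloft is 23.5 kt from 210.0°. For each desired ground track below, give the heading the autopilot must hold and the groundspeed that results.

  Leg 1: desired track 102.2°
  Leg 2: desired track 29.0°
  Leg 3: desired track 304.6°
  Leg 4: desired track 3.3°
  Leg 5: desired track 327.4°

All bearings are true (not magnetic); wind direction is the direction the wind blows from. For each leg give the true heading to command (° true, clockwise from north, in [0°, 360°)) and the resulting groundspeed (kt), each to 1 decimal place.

Leg 1: desired track 102.2°; wind correction +13.2° → command heading 115.4°, groundspeed 102.8 kt
Leg 2: desired track 29.0°; wind correction -0.2° → command heading 28.8°, groundspeed 121.7 kt
Leg 3: desired track 304.6°; wind correction -13.8° → command heading 290.8°, groundspeed 97.2 kt
Leg 4: desired track 3.3°; wind correction -6.2° → command heading 357.1°, groundspeed 118.6 kt
Leg 5: desired track 327.4°; wind correction -12.3° → command heading 315.1°, groundspeed 106.8 kt

Leg 1: heading=115.4°, groundspeed=102.8 kt
Leg 2: heading=28.8°, groundspeed=121.7 kt
Leg 3: heading=290.8°, groundspeed=97.2 kt
Leg 4: heading=357.1°, groundspeed=118.6 kt
Leg 5: heading=315.1°, groundspeed=106.8 kt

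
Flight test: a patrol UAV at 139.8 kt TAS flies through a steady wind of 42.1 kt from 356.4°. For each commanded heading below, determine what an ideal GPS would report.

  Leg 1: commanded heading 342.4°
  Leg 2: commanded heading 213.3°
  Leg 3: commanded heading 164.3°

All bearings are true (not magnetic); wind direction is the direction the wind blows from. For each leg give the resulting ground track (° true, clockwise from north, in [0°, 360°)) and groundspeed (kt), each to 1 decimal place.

Leg 1: track=336.5°, groundspeed=99.5 kt
Leg 2: track=205.0°, groundspeed=175.3 kt
Leg 3: track=167.1°, groundspeed=181.2 kt

Leg 1: heading 342.4°; drift -5.9° → track 336.5°, groundspeed 99.5 kt
Leg 2: heading 213.3°; drift -8.3° → track 205.0°, groundspeed 175.3 kt
Leg 3: heading 164.3°; drift +2.8° → track 167.1°, groundspeed 181.2 kt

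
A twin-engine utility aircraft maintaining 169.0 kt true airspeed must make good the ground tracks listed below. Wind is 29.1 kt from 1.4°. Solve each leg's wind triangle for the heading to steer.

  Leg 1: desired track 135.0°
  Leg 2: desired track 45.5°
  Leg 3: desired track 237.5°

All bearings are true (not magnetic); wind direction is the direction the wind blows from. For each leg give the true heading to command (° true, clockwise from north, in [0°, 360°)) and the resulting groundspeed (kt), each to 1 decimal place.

Leg 1: heading=127.8°, groundspeed=187.7 kt
Leg 2: heading=38.6°, groundspeed=146.9 kt
Leg 3: heading=245.7°, groundspeed=183.5 kt

Leg 1: desired track 135.0°; wind correction -7.2° → command heading 127.8°, groundspeed 187.7 kt
Leg 2: desired track 45.5°; wind correction -6.9° → command heading 38.6°, groundspeed 146.9 kt
Leg 3: desired track 237.5°; wind correction +8.2° → command heading 245.7°, groundspeed 183.5 kt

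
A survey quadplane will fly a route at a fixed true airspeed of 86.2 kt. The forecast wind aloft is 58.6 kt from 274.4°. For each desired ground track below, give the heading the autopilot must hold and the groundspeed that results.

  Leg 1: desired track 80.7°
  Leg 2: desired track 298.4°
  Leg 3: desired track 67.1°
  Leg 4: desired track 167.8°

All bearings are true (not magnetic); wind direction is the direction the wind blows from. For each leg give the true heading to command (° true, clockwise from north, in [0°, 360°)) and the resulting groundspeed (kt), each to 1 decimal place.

Leg 1: desired track 80.7°; wind correction -9.3° → command heading 71.4°, groundspeed 142.0 kt
Leg 2: desired track 298.4°; wind correction -16.1° → command heading 282.3°, groundspeed 29.3 kt
Leg 3: desired track 67.1°; wind correction -18.2° → command heading 48.9°, groundspeed 134.0 kt
Leg 4: desired track 167.8°; wind correction +40.7° → command heading 208.5°, groundspeed 82.1 kt

Leg 1: heading=71.4°, groundspeed=142.0 kt
Leg 2: heading=282.3°, groundspeed=29.3 kt
Leg 3: heading=48.9°, groundspeed=134.0 kt
Leg 4: heading=208.5°, groundspeed=82.1 kt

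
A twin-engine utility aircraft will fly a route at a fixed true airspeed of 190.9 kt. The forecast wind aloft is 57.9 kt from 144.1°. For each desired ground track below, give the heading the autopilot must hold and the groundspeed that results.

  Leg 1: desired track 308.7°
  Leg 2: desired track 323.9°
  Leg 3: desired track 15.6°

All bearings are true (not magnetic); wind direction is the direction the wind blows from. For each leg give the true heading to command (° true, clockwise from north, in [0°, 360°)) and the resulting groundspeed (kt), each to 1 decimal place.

Leg 1: desired track 308.7°; wind correction -4.6° → command heading 304.1°, groundspeed 246.1 kt
Leg 2: desired track 323.9°; wind correction -0.1° → command heading 323.8°, groundspeed 248.8 kt
Leg 3: desired track 15.6°; wind correction +13.7° → command heading 29.3°, groundspeed 221.5 kt

Leg 1: heading=304.1°, groundspeed=246.1 kt
Leg 2: heading=323.8°, groundspeed=248.8 kt
Leg 3: heading=29.3°, groundspeed=221.5 kt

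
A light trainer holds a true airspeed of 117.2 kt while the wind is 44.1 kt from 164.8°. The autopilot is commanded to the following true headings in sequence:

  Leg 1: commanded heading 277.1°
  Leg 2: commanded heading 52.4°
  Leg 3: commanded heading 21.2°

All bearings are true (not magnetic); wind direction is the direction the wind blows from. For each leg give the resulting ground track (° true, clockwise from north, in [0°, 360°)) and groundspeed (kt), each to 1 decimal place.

Leg 1: heading 277.1°; drift +16.9° → track 294.0°, groundspeed 140.0 kt
Leg 2: heading 52.4°; drift -16.9° → track 35.5°, groundspeed 140.1 kt
Leg 3: heading 21.2°; drift -9.7° → track 11.5°, groundspeed 154.9 kt

Leg 1: track=294.0°, groundspeed=140.0 kt
Leg 2: track=35.5°, groundspeed=140.1 kt
Leg 3: track=11.5°, groundspeed=154.9 kt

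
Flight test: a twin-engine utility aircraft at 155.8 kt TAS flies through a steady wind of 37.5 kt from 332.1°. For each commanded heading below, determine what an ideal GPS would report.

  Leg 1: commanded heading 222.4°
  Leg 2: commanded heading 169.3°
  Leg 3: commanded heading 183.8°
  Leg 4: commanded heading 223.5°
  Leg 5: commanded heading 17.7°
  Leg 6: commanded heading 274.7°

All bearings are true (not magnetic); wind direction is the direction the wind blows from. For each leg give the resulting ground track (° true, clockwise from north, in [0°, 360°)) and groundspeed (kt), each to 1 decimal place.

Leg 1: heading 222.4°; drift -11.8° → track 210.6°, groundspeed 172.1 kt
Leg 2: heading 169.3°; drift -3.3° → track 166.0°, groundspeed 191.9 kt
Leg 3: heading 183.8°; drift -6.0° → track 177.8°, groundspeed 188.7 kt
Leg 4: heading 223.5°; drift -12.0° → track 211.5°, groundspeed 171.5 kt
Leg 5: heading 17.7°; drift +11.7° → track 29.4°, groundspeed 132.3 kt
Leg 6: heading 274.7°; drift -13.1° → track 261.6°, groundspeed 139.2 kt

Leg 1: track=210.6°, groundspeed=172.1 kt
Leg 2: track=166.0°, groundspeed=191.9 kt
Leg 3: track=177.8°, groundspeed=188.7 kt
Leg 4: track=211.5°, groundspeed=171.5 kt
Leg 5: track=29.4°, groundspeed=132.3 kt
Leg 6: track=261.6°, groundspeed=139.2 kt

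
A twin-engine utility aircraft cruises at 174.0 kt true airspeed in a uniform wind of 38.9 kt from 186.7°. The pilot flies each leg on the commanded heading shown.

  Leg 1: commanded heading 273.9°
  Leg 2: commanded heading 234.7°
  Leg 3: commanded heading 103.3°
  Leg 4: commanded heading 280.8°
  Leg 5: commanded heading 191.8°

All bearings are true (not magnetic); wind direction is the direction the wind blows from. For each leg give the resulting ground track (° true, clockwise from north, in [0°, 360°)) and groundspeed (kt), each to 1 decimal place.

Leg 1: track=286.6°, groundspeed=176.4 kt
Leg 2: track=245.8°, groundspeed=150.8 kt
Leg 3: track=90.5°, groundspeed=173.9 kt
Leg 4: track=293.2°, groundspeed=181.0 kt
Leg 5: track=193.3°, groundspeed=135.3 kt

Leg 1: heading 273.9°; drift +12.7° → track 286.6°, groundspeed 176.4 kt
Leg 2: heading 234.7°; drift +11.1° → track 245.8°, groundspeed 150.8 kt
Leg 3: heading 103.3°; drift -12.8° → track 90.5°, groundspeed 173.9 kt
Leg 4: heading 280.8°; drift +12.4° → track 293.2°, groundspeed 181.0 kt
Leg 5: heading 191.8°; drift +1.5° → track 193.3°, groundspeed 135.3 kt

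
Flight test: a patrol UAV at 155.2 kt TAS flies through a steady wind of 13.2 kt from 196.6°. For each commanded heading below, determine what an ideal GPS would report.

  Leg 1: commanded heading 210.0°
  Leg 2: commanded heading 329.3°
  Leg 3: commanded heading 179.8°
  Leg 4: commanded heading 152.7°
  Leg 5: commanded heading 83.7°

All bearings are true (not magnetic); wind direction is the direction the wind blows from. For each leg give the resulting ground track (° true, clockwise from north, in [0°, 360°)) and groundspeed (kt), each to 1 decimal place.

Leg 1: track=211.2°, groundspeed=142.4 kt
Leg 2: track=332.7°, groundspeed=164.4 kt
Leg 3: track=178.3°, groundspeed=142.6 kt
Leg 4: track=149.1°, groundspeed=146.0 kt
Leg 5: track=79.4°, groundspeed=160.8 kt

Leg 1: heading 210.0°; drift +1.2° → track 211.2°, groundspeed 142.4 kt
Leg 2: heading 329.3°; drift +3.4° → track 332.7°, groundspeed 164.4 kt
Leg 3: heading 179.8°; drift -1.5° → track 178.3°, groundspeed 142.6 kt
Leg 4: heading 152.7°; drift -3.6° → track 149.1°, groundspeed 146.0 kt
Leg 5: heading 83.7°; drift -4.3° → track 79.4°, groundspeed 160.8 kt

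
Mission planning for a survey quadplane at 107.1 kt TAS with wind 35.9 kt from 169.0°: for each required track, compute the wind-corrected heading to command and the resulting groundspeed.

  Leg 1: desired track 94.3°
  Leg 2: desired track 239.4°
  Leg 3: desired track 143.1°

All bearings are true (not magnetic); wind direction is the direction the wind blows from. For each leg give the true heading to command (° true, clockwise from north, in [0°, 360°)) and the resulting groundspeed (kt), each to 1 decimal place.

Leg 1: heading=113.2°, groundspeed=91.9 kt
Leg 2: heading=221.0°, groundspeed=89.6 kt
Leg 3: heading=151.5°, groundspeed=73.7 kt

Leg 1: desired track 94.3°; wind correction +18.9° → command heading 113.2°, groundspeed 91.9 kt
Leg 2: desired track 239.4°; wind correction -18.4° → command heading 221.0°, groundspeed 89.6 kt
Leg 3: desired track 143.1°; wind correction +8.4° → command heading 151.5°, groundspeed 73.7 kt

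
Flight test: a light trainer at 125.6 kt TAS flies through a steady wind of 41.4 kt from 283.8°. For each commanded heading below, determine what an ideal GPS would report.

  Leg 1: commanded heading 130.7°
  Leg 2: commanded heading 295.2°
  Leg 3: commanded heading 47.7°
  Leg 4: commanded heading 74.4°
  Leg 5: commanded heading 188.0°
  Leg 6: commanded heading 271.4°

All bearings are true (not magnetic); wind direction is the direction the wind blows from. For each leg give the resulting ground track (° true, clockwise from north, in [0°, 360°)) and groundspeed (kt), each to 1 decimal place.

Leg 1: heading 130.7°; drift -6.6° → track 124.1°, groundspeed 163.6 kt
Leg 2: heading 295.2°; drift +5.5° → track 300.7°, groundspeed 85.4 kt
Leg 3: heading 47.7°; drift +13.0° → track 60.7°, groundspeed 152.6 kt
Leg 4: heading 74.4°; drift +7.2° → track 81.6°, groundspeed 162.9 kt
Leg 5: heading 188.0°; drift -17.6° → track 170.4°, groundspeed 136.2 kt
Leg 6: heading 271.4°; drift -6.0° → track 265.4°, groundspeed 85.6 kt

Leg 1: track=124.1°, groundspeed=163.6 kt
Leg 2: track=300.7°, groundspeed=85.4 kt
Leg 3: track=60.7°, groundspeed=152.6 kt
Leg 4: track=81.6°, groundspeed=162.9 kt
Leg 5: track=170.4°, groundspeed=136.2 kt
Leg 6: track=265.4°, groundspeed=85.6 kt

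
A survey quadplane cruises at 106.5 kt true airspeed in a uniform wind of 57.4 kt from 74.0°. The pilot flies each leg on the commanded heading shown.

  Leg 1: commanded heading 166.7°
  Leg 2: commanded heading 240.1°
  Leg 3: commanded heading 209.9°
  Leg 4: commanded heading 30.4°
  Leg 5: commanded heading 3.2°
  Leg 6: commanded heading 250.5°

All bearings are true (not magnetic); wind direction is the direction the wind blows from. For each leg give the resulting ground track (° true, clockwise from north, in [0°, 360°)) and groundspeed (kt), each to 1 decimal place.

Leg 1: track=194.4°, groundspeed=123.3 kt
Leg 2: track=245.0°, groundspeed=162.8 kt
Leg 3: track=225.0°, groundspeed=153.0 kt
Leg 4: track=359.0°, groundspeed=76.0 kt
Leg 5: track=331.5°, groundspeed=103.0 kt
Leg 6: track=251.7°, groundspeed=163.8 kt

Leg 1: heading 166.7°; drift +27.7° → track 194.4°, groundspeed 123.3 kt
Leg 2: heading 240.1°; drift +4.9° → track 245.0°, groundspeed 162.8 kt
Leg 3: heading 209.9°; drift +15.1° → track 225.0°, groundspeed 153.0 kt
Leg 4: heading 30.4°; drift -31.4° → track 359.0°, groundspeed 76.0 kt
Leg 5: heading 3.2°; drift -31.7° → track 331.5°, groundspeed 103.0 kt
Leg 6: heading 250.5°; drift +1.2° → track 251.7°, groundspeed 163.8 kt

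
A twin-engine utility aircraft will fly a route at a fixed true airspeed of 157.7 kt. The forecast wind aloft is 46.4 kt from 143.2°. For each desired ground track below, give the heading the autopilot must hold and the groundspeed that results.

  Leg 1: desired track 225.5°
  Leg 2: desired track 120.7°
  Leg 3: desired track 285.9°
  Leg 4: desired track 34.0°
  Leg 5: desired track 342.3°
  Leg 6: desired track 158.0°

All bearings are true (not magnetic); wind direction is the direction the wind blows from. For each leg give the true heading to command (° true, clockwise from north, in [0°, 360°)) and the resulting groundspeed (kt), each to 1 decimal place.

Leg 1: desired track 225.5°; wind correction -17.0° → command heading 208.5°, groundspeed 144.6 kt
Leg 2: desired track 120.7°; wind correction +6.5° → command heading 127.2°, groundspeed 113.8 kt
Leg 3: desired track 285.9°; wind correction -10.3° → command heading 275.6°, groundspeed 192.1 kt
Leg 4: desired track 34.0°; wind correction +16.1° → command heading 50.1°, groundspeed 166.7 kt
Leg 5: desired track 342.3°; wind correction +5.5° → command heading 347.8°, groundspeed 200.8 kt
Leg 6: desired track 158.0°; wind correction -4.3° → command heading 153.7°, groundspeed 112.4 kt

Leg 1: heading=208.5°, groundspeed=144.6 kt
Leg 2: heading=127.2°, groundspeed=113.8 kt
Leg 3: heading=275.6°, groundspeed=192.1 kt
Leg 4: heading=50.1°, groundspeed=166.7 kt
Leg 5: heading=347.8°, groundspeed=200.8 kt
Leg 6: heading=153.7°, groundspeed=112.4 kt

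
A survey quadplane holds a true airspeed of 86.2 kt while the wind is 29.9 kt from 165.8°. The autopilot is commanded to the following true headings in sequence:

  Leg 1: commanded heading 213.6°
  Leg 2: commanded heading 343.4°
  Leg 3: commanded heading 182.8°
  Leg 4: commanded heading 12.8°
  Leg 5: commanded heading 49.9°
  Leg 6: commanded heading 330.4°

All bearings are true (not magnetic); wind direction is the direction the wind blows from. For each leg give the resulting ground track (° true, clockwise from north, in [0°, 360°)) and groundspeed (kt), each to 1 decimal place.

Leg 1: heading 213.6°; drift +18.5° → track 232.1°, groundspeed 69.7 kt
Leg 2: heading 343.4°; drift +0.6° → track 344.0°, groundspeed 116.1 kt
Leg 3: heading 182.8°; drift +8.6° → track 191.4°, groundspeed 58.3 kt
Leg 4: heading 12.8°; drift -6.9° → track 5.9°, groundspeed 113.7 kt
Leg 5: heading 49.9°; drift -15.2° → track 34.7°, groundspeed 102.8 kt
Leg 6: heading 330.4°; drift +3.9° → track 334.3°, groundspeed 115.3 kt

Leg 1: track=232.1°, groundspeed=69.7 kt
Leg 2: track=344.0°, groundspeed=116.1 kt
Leg 3: track=191.4°, groundspeed=58.3 kt
Leg 4: track=5.9°, groundspeed=113.7 kt
Leg 5: track=34.7°, groundspeed=102.8 kt
Leg 6: track=334.3°, groundspeed=115.3 kt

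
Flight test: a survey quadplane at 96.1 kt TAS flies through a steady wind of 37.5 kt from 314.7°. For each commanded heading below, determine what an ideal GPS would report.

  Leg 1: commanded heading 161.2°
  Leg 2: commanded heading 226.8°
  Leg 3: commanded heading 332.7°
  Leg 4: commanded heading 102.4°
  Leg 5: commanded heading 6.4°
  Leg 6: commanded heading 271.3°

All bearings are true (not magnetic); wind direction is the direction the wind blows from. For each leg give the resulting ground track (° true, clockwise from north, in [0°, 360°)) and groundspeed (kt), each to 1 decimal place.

Leg 1: heading 161.2°; drift -7.4° → track 153.8°, groundspeed 130.7 kt
Leg 2: heading 226.8°; drift -21.6° → track 205.2°, groundspeed 101.9 kt
Leg 3: heading 332.7°; drift +10.9° → track 343.6°, groundspeed 61.5 kt
Leg 4: heading 102.4°; drift +8.9° → track 111.3°, groundspeed 129.4 kt
Leg 5: heading 6.4°; drift +22.0° → track 28.4°, groundspeed 78.6 kt
Leg 6: heading 271.3°; drift -20.5° → track 250.8°, groundspeed 73.5 kt

Leg 1: track=153.8°, groundspeed=130.7 kt
Leg 2: track=205.2°, groundspeed=101.9 kt
Leg 3: track=343.6°, groundspeed=61.5 kt
Leg 4: track=111.3°, groundspeed=129.4 kt
Leg 5: track=28.4°, groundspeed=78.6 kt
Leg 6: track=250.8°, groundspeed=73.5 kt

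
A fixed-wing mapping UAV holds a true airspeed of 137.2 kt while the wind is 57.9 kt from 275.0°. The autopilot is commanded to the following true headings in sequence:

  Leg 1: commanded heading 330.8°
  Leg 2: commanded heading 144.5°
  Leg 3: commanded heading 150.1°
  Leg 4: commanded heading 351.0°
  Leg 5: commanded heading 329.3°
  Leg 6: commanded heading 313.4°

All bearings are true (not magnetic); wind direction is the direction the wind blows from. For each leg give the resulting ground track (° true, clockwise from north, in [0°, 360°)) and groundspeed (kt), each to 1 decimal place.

Leg 1: heading 330.8°; drift +24.6° → track 355.4°, groundspeed 115.1 kt
Leg 2: heading 144.5°; drift -14.1° → track 130.4°, groundspeed 180.3 kt
Leg 3: heading 150.1°; drift -15.6° → track 134.5°, groundspeed 176.8 kt
Leg 4: heading 351.0°; drift +24.5° → track 15.5°, groundspeed 135.4 kt
Leg 5: heading 329.3°; drift +24.5° → track 353.8°, groundspeed 113.6 kt
Leg 6: heading 313.4°; drift +21.4° → track 334.8°, groundspeed 98.6 kt

Leg 1: track=355.4°, groundspeed=115.1 kt
Leg 2: track=130.4°, groundspeed=180.3 kt
Leg 3: track=134.5°, groundspeed=176.8 kt
Leg 4: track=15.5°, groundspeed=135.4 kt
Leg 5: track=353.8°, groundspeed=113.6 kt
Leg 6: track=334.8°, groundspeed=98.6 kt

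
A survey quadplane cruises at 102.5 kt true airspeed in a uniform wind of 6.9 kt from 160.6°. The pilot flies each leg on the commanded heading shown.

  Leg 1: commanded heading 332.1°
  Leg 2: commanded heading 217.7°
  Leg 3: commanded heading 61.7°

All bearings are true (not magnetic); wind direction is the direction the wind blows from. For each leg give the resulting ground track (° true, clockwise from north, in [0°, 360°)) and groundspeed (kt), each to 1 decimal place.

Leg 1: heading 332.1°; drift +0.5° → track 332.6°, groundspeed 109.3 kt
Leg 2: heading 217.7°; drift +3.4° → track 221.1°, groundspeed 98.9 kt
Leg 3: heading 61.7°; drift -3.8° → track 57.9°, groundspeed 103.8 kt

Leg 1: track=332.6°, groundspeed=109.3 kt
Leg 2: track=221.1°, groundspeed=98.9 kt
Leg 3: track=57.9°, groundspeed=103.8 kt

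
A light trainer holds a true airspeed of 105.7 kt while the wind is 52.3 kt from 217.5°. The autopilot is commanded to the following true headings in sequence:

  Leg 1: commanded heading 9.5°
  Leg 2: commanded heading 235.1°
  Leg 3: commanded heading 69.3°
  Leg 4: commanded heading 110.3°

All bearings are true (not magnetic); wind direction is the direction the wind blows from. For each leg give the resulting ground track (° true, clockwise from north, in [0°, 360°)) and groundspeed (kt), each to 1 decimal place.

Leg 1: heading 9.5°; drift +9.2° → track 18.7°, groundspeed 153.9 kt
Leg 2: heading 235.1°; drift +15.8° → track 250.9°, groundspeed 58.0 kt
Leg 3: heading 69.3°; drift -10.4° → track 58.9°, groundspeed 152.7 kt
Leg 4: heading 110.3°; drift -22.4° → track 87.9°, groundspeed 131.1 kt

Leg 1: track=18.7°, groundspeed=153.9 kt
Leg 2: track=250.9°, groundspeed=58.0 kt
Leg 3: track=58.9°, groundspeed=152.7 kt
Leg 4: track=87.9°, groundspeed=131.1 kt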